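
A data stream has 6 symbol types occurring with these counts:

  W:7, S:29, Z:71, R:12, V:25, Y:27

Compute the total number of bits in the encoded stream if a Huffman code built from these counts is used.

Merge the two smallest weights repeatedly:
combine W(7), R(12) → 19
combine 19, V(25) → 44
combine Y(27), S(29) → 56
combine 44, 56 → 100
combine Z(71), 100 → 171
Each symbol's bit-cost is frequency × depth; summing gives 390 bits (equivalently 19 + 44 + 56 + 100 + 171).

390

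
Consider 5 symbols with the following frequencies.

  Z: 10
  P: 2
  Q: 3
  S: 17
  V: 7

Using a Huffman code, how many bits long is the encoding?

78

Merge the two smallest weights repeatedly:
combine P(2), Q(3) → 5
combine 5, V(7) → 12
combine Z(10), 12 → 22
combine S(17), 22 → 39
Total encoded bits = sum of merged weights = 5 + 12 + 22 + 39 = 78.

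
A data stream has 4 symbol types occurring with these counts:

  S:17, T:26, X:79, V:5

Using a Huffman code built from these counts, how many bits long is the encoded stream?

197

Greedily combine the two least-frequent nodes:
V(5) + S(17) → 22
22 + T(26) → 48
48 + X(79) → 127
Each symbol's bit-cost is frequency × depth; summing gives 197 bits (equivalently 22 + 48 + 127).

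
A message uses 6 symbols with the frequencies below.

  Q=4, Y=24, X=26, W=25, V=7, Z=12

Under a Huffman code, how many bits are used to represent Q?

4

Huffman merges, smallest pair first:
combine Q(4), V(7) → 11
combine 11, Z(12) → 23
combine 23, Y(24) → 47
combine W(25), X(26) → 51
combine 47, 51 → 98
Q sits 4 levels below the root, so its codeword is 4 bits.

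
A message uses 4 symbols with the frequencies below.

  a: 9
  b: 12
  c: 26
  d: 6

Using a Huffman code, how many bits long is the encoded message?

95

Merge the two smallest weights repeatedly:
merge d(6) and a(9): 15
merge b(12) and 15: 27
merge c(26) and 27: 53
Each symbol's bit-cost is frequency × depth; summing gives 95 bits (equivalently 15 + 27 + 53).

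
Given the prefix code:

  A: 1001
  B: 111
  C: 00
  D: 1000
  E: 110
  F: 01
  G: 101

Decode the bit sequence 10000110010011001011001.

DFACEFFA

Read left to right; each codeword is recognised as soon as it completes (prefix code):
  1000→D | 01→F | 1001→A | 00→C | 110→E | 01→F | 01→F | 1001→A
Decoded message: DFACEFFA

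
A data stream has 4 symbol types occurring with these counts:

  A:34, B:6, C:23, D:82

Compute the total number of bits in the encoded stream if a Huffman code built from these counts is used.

Build the Huffman tree bottom-up:
combine B(6), C(23) → 29
combine 29, A(34) → 63
combine 63, D(82) → 145
Total encoded bits = sum of merged weights = 29 + 63 + 145 = 237.

237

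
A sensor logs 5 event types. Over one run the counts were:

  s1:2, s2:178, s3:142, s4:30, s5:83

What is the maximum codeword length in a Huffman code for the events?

Merge the two lowest-weight nodes at each step:
merge s1(2) and s4(30): 32
merge 32 and s5(83): 115
merge 115 and s3(142): 257
merge s2(178) and 257: 435
Maximum depth reached is 4.

4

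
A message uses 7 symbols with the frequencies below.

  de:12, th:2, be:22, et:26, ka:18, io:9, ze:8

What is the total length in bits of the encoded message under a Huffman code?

253

Merge the two smallest weights repeatedly:
merge th(2) and ze(8): 10
merge io(9) and 10: 19
merge de(12) and ka(18): 30
merge 19 and be(22): 41
merge et(26) and 30: 56
merge 41 and 56: 97
The encoded length is the sum of every internal node's weight: 10 + 19 + 30 + 41 + 56 + 97 = 253 bits.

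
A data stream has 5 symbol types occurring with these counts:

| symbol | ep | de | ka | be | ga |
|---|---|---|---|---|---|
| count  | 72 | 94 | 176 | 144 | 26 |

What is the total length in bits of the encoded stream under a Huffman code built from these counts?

Build the Huffman tree bottom-up:
ga(26) + ep(72) → 98
de(94) + 98 → 192
be(144) + ka(176) → 320
192 + 320 → 512
Total encoded bits = sum of merged weights = 98 + 192 + 320 + 512 = 1122.

1122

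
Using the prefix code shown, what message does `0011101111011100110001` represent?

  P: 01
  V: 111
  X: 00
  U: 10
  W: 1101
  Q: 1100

XVPVPQQP

Read left to right; each codeword is recognised as soon as it completes (prefix code):
  00→X | 111→V | 01→P | 111→V | 01→P | 1100→Q | 1100→Q | 01→P
Decoded message: XVPVPQQP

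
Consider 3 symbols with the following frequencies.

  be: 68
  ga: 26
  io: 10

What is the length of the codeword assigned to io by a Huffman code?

2

Repeatedly merge the two smallest:
combine io(10), ga(26) → 36
combine 36, be(68) → 104
io sits 2 levels below the root, so its codeword is 2 bits.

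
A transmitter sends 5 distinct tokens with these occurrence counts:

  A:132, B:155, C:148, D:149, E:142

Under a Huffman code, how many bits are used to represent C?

Build the tree from the bottom:
A(132) + E(142) → 274
C(148) + D(149) → 297
B(155) + 274 → 429
297 + 429 → 726
C sits 2 levels below the root, so its codeword is 2 bits.

2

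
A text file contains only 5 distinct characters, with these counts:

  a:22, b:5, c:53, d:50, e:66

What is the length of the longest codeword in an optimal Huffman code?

Merge the two lowest-weight nodes at each step:
merge b(5) and a(22): 27
merge 27 and d(50): 77
merge c(53) and e(66): 119
merge 77 and 119: 196
The rarest symbols sit at the bottom; the longest codeword is 3 bits.

3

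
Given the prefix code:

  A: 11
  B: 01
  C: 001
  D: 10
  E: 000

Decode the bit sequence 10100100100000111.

Read left to right; each codeword is recognised as soon as it completes (prefix code):
  10→D | 10→D | 01→B | 001→C | 000→E | 001→C | 11→A
Decoded message: DDBCECA

DDBCECA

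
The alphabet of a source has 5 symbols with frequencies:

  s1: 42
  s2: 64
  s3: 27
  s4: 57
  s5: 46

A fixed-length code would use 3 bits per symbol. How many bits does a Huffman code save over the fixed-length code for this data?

Fixed-length: 3 bits × 236 symbols = 708 bits.
Huffman merges:
combine s3(27), s1(42) → 69
combine s5(46), s4(57) → 103
combine s2(64), 69 → 133
combine 103, 133 → 236
Huffman total = 69 + 103 + 133 + 236 = 541 bits.
Saving = 708 − 541 = 167 bits.

167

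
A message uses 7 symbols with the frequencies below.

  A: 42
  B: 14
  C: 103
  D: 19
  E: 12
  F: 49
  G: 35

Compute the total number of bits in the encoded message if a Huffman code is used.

Merge the two smallest weights repeatedly:
combine E(12), B(14) → 26
combine D(19), 26 → 45
combine G(35), A(42) → 77
combine 45, F(49) → 94
combine 77, 94 → 171
combine C(103), 171 → 274
Total encoded bits = sum of merged weights = 26 + 45 + 77 + 94 + 171 + 274 = 687.

687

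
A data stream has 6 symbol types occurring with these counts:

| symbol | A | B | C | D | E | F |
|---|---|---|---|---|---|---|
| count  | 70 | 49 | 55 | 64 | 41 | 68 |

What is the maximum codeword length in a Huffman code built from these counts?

3

Merge the two lowest-weight nodes at each step:
combine E(41), B(49) → 90
combine C(55), D(64) → 119
combine F(68), A(70) → 138
combine 90, 119 → 209
combine 138, 209 → 347
The first pair merged (E, B) ends up deepest, at depth 3.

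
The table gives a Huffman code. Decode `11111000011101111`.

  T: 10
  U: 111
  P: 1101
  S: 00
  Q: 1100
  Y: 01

Read left to right; each codeword is recognised as soon as it completes (prefix code):
  111→U | 1100→Q | 00→S | 111→U | 01→Y | 111→U
Decoded message: UQSUYU

UQSUYU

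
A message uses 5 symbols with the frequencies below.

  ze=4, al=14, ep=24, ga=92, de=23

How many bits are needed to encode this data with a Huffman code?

281

Merge the two smallest weights repeatedly:
ze(4) + al(14) → 18
18 + de(23) → 41
ep(24) + 41 → 65
65 + ga(92) → 157
Total encoded bits = sum of merged weights = 18 + 41 + 65 + 157 = 281.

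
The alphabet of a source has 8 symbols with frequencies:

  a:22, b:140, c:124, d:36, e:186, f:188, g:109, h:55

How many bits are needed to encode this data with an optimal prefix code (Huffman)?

2377

Greedily combine the two least-frequent nodes:
a(22) + d(36) → 58
h(55) + 58 → 113
g(109) + 113 → 222
c(124) + b(140) → 264
e(186) + f(188) → 374
222 + 264 → 486
374 + 486 → 860
Total encoded bits = sum of merged weights = 58 + 113 + 222 + 264 + 374 + 486 + 860 = 2377.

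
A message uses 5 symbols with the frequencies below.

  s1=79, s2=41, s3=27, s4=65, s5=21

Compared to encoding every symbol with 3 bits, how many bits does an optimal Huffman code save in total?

Fixed-length: 3 bits × 233 symbols = 699 bits.
Huffman merges:
s5(21) + s3(27) → 48
s2(41) + 48 → 89
s4(65) + s1(79) → 144
89 + 144 → 233
Huffman total = 48 + 89 + 144 + 233 = 514 bits.
Saving = 699 − 514 = 185 bits.

185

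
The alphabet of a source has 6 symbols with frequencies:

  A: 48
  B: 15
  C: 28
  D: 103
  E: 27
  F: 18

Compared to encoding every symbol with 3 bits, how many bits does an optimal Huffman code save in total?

173

Fixed-length: 3 bits × 239 symbols = 717 bits.
Huffman merges:
combine B(15), F(18) → 33
combine E(27), C(28) → 55
combine 33, A(48) → 81
combine 55, 81 → 136
combine D(103), 136 → 239
Huffman total = 33 + 55 + 81 + 136 + 239 = 544 bits.
Saving = 717 − 544 = 173 bits.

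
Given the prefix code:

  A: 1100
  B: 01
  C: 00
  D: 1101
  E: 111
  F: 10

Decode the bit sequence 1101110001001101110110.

DABCDDF

Read left to right; each codeword is recognised as soon as it completes (prefix code):
  1101→D | 1100→A | 01→B | 00→C | 1101→D | 1101→D | 10→F
Decoded message: DABCDDF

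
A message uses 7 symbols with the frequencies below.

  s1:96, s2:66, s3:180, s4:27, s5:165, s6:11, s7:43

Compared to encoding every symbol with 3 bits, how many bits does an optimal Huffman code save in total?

322

Fixed-length: 3 bits × 588 symbols = 1764 bits.
Huffman merges:
combine s6(11), s4(27) → 38
combine 38, s7(43) → 81
combine s2(66), 81 → 147
combine s1(96), 147 → 243
combine s5(165), s3(180) → 345
combine 243, 345 → 588
Huffman total = 38 + 81 + 147 + 243 + 345 + 588 = 1442 bits.
Saving = 1764 − 1442 = 322 bits.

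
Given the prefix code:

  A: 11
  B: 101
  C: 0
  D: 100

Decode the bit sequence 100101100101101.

Read left to right; each codeword is recognised as soon as it completes (prefix code):
  100→D | 101→B | 100→D | 101→B | 101→B
Decoded message: DBDBB

DBDBB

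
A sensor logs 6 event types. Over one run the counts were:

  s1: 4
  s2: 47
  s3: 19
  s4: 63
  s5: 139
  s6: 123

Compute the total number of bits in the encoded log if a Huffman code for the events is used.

Build the Huffman tree bottom-up:
merge s1(4) and s3(19): 23
merge 23 and s2(47): 70
merge s4(63) and 70: 133
merge s6(123) and 133: 256
merge s5(139) and 256: 395
Each symbol's bit-cost is frequency × depth; summing gives 877 bits (equivalently 23 + 70 + 133 + 256 + 395).

877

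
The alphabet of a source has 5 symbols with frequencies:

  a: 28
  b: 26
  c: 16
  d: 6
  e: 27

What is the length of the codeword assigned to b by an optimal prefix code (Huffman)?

Huffman merges, smallest pair first:
combine d(6), c(16) → 22
combine 22, b(26) → 48
combine e(27), a(28) → 55
combine 48, 55 → 103
The subtree containing b is merged 2 times, so code length = 2.

2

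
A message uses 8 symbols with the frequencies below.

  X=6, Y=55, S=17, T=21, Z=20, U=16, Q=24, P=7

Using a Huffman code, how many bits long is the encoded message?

Build the Huffman tree bottom-up:
X(6) + P(7) → 13
13 + U(16) → 29
S(17) + Z(20) → 37
T(21) + Q(24) → 45
29 + 37 → 66
45 + Y(55) → 100
66 + 100 → 166
Total encoded bits = sum of merged weights = 13 + 29 + 37 + 45 + 66 + 100 + 166 = 456.

456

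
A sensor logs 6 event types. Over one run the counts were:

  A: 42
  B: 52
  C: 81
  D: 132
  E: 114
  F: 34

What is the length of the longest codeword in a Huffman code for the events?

Merge the two lowest-weight nodes at each step:
merge F(34) and A(42): 76
merge B(52) and 76: 128
merge C(81) and E(114): 195
merge 128 and D(132): 260
merge 195 and 260: 455
The rarest symbols sit at the bottom; the longest codeword is 4 bits.

4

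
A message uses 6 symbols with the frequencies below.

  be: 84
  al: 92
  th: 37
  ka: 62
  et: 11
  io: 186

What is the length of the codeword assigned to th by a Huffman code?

Repeatedly merge the two smallest:
merge et(11) and th(37): 48
merge 48 and ka(62): 110
merge be(84) and al(92): 176
merge 110 and 176: 286
merge io(186) and 286: 472
th's leaf is at depth 4, giving a 4-bit codeword.

4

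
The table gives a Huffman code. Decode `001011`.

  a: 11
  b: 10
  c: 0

Read left to right; each codeword is recognised as soon as it completes (prefix code):
  0→c | 0→c | 10→b | 11→a
Decoded message: ccba

ccba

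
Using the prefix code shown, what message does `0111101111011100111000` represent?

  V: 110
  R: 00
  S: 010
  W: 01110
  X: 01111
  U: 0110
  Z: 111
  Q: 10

XXWWR

Read left to right; each codeword is recognised as soon as it completes (prefix code):
  01111→X | 01111→X | 01110→W | 01110→W | 00→R
Decoded message: XXWWR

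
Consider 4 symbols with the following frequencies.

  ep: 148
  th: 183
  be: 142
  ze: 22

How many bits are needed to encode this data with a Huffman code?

Merge the two smallest weights repeatedly:
ze(22) + be(142) → 164
ep(148) + 164 → 312
th(183) + 312 → 495
Each symbol's bit-cost is frequency × depth; summing gives 971 bits (equivalently 164 + 312 + 495).

971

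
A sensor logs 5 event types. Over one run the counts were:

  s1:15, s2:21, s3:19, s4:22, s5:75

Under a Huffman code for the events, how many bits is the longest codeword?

3

Merge the two lowest-weight nodes at each step:
combine s1(15), s3(19) → 34
combine s2(21), s4(22) → 43
combine 34, 43 → 77
combine s5(75), 77 → 152
Maximum depth reached is 3.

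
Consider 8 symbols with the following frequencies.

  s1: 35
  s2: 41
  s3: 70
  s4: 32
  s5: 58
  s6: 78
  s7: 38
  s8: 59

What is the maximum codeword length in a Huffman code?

Merge the two lowest-weight nodes at each step:
s4(32) + s1(35) → 67
s7(38) + s2(41) → 79
s5(58) + s8(59) → 117
67 + s3(70) → 137
s6(78) + 79 → 157
117 + 137 → 254
157 + 254 → 411
Maximum depth reached is 4.

4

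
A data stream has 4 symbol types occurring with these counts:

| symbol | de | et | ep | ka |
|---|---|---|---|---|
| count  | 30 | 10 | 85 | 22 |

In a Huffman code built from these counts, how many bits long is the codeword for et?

Build the tree from the bottom:
et(10) + ka(22) → 32
de(30) + 32 → 62
62 + ep(85) → 147
et sits 3 levels below the root, so its codeword is 3 bits.

3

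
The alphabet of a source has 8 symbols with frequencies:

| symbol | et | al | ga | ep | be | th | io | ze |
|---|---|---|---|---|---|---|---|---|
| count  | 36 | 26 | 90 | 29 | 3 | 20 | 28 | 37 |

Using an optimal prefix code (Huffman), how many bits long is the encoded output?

Greedily combine the two least-frequent nodes:
be(3) + th(20) → 23
23 + al(26) → 49
io(28) + ep(29) → 57
et(36) + ze(37) → 73
49 + 57 → 106
73 + ga(90) → 163
106 + 163 → 269
The encoded length is the sum of every internal node's weight: 23 + 49 + 57 + 73 + 106 + 163 + 269 = 740 bits.

740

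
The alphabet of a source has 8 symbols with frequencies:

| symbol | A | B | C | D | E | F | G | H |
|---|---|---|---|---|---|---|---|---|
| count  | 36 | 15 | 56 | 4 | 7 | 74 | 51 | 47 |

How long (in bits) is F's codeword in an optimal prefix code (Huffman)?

Huffman merges, smallest pair first:
D(4) + E(7) → 11
11 + B(15) → 26
26 + A(36) → 62
H(47) + G(51) → 98
C(56) + 62 → 118
F(74) + 98 → 172
118 + 172 → 290
F sits 2 levels below the root, so its codeword is 2 bits.

2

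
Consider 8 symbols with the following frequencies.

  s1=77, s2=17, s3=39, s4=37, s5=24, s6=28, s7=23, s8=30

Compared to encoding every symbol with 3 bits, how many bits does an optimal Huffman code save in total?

37

Fixed-length: 3 bits × 275 symbols = 825 bits.
Huffman merges:
s2(17) + s7(23) → 40
s5(24) + s6(28) → 52
s8(30) + s4(37) → 67
s3(39) + 40 → 79
52 + 67 → 119
s1(77) + 79 → 156
119 + 156 → 275
Huffman total = 40 + 52 + 67 + 79 + 119 + 156 + 275 = 788 bits.
Saving = 825 − 788 = 37 bits.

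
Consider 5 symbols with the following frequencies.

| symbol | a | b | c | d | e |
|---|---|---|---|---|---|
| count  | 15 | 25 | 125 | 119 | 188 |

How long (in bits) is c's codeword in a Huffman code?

2

Build the tree from the bottom:
a(15) + b(25) → 40
40 + d(119) → 159
c(125) + 159 → 284
e(188) + 284 → 472
c sits 2 levels below the root, so its codeword is 2 bits.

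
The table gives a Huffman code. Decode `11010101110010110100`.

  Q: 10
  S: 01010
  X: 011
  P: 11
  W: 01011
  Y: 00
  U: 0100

Read left to right; each codeword is recognised as soon as it completes (prefix code):
  11→P | 01010→S | 11→P | 10→Q | 01011→W | 0100→U
Decoded message: PSPQWU

PSPQWU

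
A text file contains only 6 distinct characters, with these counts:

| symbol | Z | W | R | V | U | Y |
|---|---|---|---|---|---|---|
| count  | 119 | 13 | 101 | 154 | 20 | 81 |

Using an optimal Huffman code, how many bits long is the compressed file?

1123

Greedily combine the two least-frequent nodes:
combine W(13), U(20) → 33
combine 33, Y(81) → 114
combine R(101), 114 → 215
combine Z(119), V(154) → 273
combine 215, 273 → 488
Each symbol's bit-cost is frequency × depth; summing gives 1123 bits (equivalently 33 + 114 + 215 + 273 + 488).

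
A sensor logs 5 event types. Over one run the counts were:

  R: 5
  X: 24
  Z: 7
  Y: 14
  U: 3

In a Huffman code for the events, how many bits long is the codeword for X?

Build the tree from the bottom:
merge U(3) and R(5): 8
merge Z(7) and 8: 15
merge Y(14) and 15: 29
merge X(24) and 29: 53
X sits one level below the root: a 1-bit codeword.

1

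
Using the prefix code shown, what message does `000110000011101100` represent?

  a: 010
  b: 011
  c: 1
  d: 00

Read left to right; each codeword is recognised as soon as it completes (prefix code):
  00→d | 011→b | 00→d | 00→d | 011→b | 1→c | 011→b | 00→d
Decoded message: dbddbcbd

dbddbcbd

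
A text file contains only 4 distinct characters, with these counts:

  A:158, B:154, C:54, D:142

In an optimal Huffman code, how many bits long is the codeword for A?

2

Build the tree from the bottom:
merge C(54) and D(142): 196
merge B(154) and A(158): 312
merge 196 and 312: 508
A sits 2 levels below the root, so its codeword is 2 bits.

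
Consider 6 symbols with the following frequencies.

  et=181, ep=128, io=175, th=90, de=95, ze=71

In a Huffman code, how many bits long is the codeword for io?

Repeatedly merge the two smallest:
combine ze(71), th(90) → 161
combine de(95), ep(128) → 223
combine 161, io(175) → 336
combine et(181), 223 → 404
combine 336, 404 → 740
The subtree containing io is merged 2 times, so code length = 2.

2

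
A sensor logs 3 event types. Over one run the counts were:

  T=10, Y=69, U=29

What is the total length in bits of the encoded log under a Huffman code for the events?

Build the Huffman tree bottom-up:
combine T(10), U(29) → 39
combine 39, Y(69) → 108
Total encoded bits = sum of merged weights = 39 + 108 = 147.

147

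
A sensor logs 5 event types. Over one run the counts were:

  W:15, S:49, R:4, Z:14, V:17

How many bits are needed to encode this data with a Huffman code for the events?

199

Merge the two smallest weights repeatedly:
merge R(4) and Z(14): 18
merge W(15) and V(17): 32
merge 18 and 32: 50
merge S(49) and 50: 99
Each symbol's bit-cost is frequency × depth; summing gives 199 bits (equivalently 18 + 32 + 50 + 99).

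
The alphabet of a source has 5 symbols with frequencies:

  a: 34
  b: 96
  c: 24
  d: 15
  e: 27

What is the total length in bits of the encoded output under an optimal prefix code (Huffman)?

Merge the two smallest weights repeatedly:
merge d(15) and c(24): 39
merge e(27) and a(34): 61
merge 39 and 61: 100
merge b(96) and 100: 196
Total encoded bits = sum of merged weights = 39 + 61 + 100 + 196 = 396.

396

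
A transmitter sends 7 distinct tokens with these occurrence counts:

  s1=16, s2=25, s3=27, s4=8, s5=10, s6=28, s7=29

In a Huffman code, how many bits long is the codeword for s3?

Huffman merges, smallest pair first:
combine s4(8), s5(10) → 18
combine s1(16), 18 → 34
combine s2(25), s3(27) → 52
combine s6(28), s7(29) → 57
combine 34, 52 → 86
combine 57, 86 → 143
The subtree containing s3 is merged 3 times, so code length = 3.

3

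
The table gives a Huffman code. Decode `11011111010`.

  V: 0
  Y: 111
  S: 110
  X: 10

Read left to right; each codeword is recognised as soon as it completes (prefix code):
  110→S | 111→Y | 110→S | 10→X
Decoded message: SYSX

SYSX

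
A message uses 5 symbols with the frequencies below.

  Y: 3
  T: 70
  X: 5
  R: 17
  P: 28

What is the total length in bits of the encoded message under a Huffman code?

209

Merge the two smallest weights repeatedly:
combine Y(3), X(5) → 8
combine 8, R(17) → 25
combine 25, P(28) → 53
combine 53, T(70) → 123
Each symbol's bit-cost is frequency × depth; summing gives 209 bits (equivalently 8 + 25 + 53 + 123).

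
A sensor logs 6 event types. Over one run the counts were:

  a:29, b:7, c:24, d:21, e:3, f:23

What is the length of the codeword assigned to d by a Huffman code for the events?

3

Huffman merges, smallest pair first:
merge e(3) and b(7): 10
merge 10 and d(21): 31
merge f(23) and c(24): 47
merge a(29) and 31: 60
merge 47 and 60: 107
d sits 3 levels below the root, so its codeword is 3 bits.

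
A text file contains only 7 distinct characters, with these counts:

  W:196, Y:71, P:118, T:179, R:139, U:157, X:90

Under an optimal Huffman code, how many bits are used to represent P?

3

Repeatedly merge the two smallest:
Y(71) + X(90) → 161
P(118) + R(139) → 257
U(157) + 161 → 318
T(179) + W(196) → 375
257 + 318 → 575
375 + 575 → 950
P's leaf is at depth 3, giving a 3-bit codeword.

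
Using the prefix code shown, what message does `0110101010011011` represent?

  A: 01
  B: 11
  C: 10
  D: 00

Read left to right; each codeword is recognised as soon as it completes (prefix code):
  01→A | 10→C | 10→C | 10→C | 10→C | 01→A | 10→C | 11→B
Decoded message: ACCCCACB

ACCCCACB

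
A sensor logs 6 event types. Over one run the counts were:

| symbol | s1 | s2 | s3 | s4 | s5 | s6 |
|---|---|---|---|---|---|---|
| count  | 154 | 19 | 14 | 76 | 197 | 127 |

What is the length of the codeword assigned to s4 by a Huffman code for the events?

Huffman merges, smallest pair first:
combine s3(14), s2(19) → 33
combine 33, s4(76) → 109
combine 109, s6(127) → 236
combine s1(154), s5(197) → 351
combine 236, 351 → 587
The subtree containing s4 is merged 3 times, so code length = 3.

3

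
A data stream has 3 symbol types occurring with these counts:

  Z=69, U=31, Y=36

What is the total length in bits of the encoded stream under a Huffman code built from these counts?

203

Build the Huffman tree bottom-up:
U(31) + Y(36) → 67
67 + Z(69) → 136
The encoded length is the sum of every internal node's weight: 67 + 136 = 203 bits.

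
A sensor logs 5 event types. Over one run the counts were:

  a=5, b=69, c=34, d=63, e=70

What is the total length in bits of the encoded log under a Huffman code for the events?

521

Build the Huffman tree bottom-up:
a(5) + c(34) → 39
39 + d(63) → 102
b(69) + e(70) → 139
102 + 139 → 241
Total encoded bits = sum of merged weights = 39 + 102 + 139 + 241 = 521.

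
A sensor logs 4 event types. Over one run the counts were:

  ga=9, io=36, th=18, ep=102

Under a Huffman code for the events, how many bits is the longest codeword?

3

Merge the two lowest-weight nodes at each step:
combine ga(9), th(18) → 27
combine 27, io(36) → 63
combine 63, ep(102) → 165
The rarest symbols sit at the bottom; the longest codeword is 3 bits.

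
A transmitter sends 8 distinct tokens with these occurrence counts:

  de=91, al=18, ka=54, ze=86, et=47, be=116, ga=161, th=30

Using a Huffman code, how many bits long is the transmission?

1675

Merge the two smallest weights repeatedly:
combine al(18), th(30) → 48
combine et(47), 48 → 95
combine ka(54), ze(86) → 140
combine de(91), 95 → 186
combine be(116), 140 → 256
combine ga(161), 186 → 347
combine 256, 347 → 603
Each symbol's bit-cost is frequency × depth; summing gives 1675 bits (equivalently 48 + 95 + 140 + 186 + 256 + 347 + 603).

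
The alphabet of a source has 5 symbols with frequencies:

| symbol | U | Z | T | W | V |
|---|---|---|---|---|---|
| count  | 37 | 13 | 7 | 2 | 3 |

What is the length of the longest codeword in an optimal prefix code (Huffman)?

4

Merge the two lowest-weight nodes at each step:
merge W(2) and V(3): 5
merge 5 and T(7): 12
merge 12 and Z(13): 25
merge 25 and U(37): 62
Maximum depth reached is 4.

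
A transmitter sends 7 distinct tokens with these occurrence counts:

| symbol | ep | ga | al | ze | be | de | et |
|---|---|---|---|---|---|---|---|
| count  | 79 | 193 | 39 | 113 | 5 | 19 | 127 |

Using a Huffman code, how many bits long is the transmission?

1379

Merge the two smallest weights repeatedly:
merge be(5) and de(19): 24
merge 24 and al(39): 63
merge 63 and ep(79): 142
merge ze(113) and et(127): 240
merge 142 and ga(193): 335
merge 240 and 335: 575
Each symbol's bit-cost is frequency × depth; summing gives 1379 bits (equivalently 24 + 63 + 142 + 240 + 335 + 575).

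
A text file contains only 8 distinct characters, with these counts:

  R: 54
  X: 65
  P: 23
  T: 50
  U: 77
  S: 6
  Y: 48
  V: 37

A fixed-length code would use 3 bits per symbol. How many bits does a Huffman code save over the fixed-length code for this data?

48

Fixed-length: 3 bits × 360 symbols = 1080 bits.
Huffman merges:
S(6) + P(23) → 29
29 + V(37) → 66
Y(48) + T(50) → 98
R(54) + X(65) → 119
66 + U(77) → 143
98 + 119 → 217
143 + 217 → 360
Huffman total = 29 + 66 + 98 + 119 + 143 + 217 + 360 = 1032 bits.
Saving = 1080 − 1032 = 48 bits.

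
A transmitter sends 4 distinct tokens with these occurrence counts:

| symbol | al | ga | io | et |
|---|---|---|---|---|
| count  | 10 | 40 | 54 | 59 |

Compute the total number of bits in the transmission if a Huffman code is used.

Merge the two smallest weights repeatedly:
combine al(10), ga(40) → 50
combine 50, io(54) → 104
combine et(59), 104 → 163
Each symbol's bit-cost is frequency × depth; summing gives 317 bits (equivalently 50 + 104 + 163).

317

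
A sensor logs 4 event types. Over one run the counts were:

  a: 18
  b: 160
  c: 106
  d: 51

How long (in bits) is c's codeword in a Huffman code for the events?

Huffman merges, smallest pair first:
a(18) + d(51) → 69
69 + c(106) → 175
b(160) + 175 → 335
c sits 2 levels below the root, so its codeword is 2 bits.

2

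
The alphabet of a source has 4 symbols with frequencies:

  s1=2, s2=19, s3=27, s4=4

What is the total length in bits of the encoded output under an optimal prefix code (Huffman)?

83

Build the Huffman tree bottom-up:
merge s1(2) and s4(4): 6
merge 6 and s2(19): 25
merge 25 and s3(27): 52
The encoded length is the sum of every internal node's weight: 6 + 25 + 52 = 83 bits.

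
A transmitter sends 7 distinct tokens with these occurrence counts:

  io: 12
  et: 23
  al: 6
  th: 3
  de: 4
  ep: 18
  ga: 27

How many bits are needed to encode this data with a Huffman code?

Greedily combine the two least-frequent nodes:
merge th(3) and de(4): 7
merge al(6) and 7: 13
merge io(12) and 13: 25
merge ep(18) and et(23): 41
merge 25 and ga(27): 52
merge 41 and 52: 93
The encoded length is the sum of every internal node's weight: 7 + 13 + 25 + 41 + 52 + 93 = 231 bits.

231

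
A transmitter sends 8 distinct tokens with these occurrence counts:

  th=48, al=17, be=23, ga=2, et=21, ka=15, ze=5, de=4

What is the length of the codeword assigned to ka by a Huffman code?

Huffman merges, smallest pair first:
merge ga(2) and de(4): 6
merge ze(5) and 6: 11
merge 11 and ka(15): 26
merge al(17) and et(21): 38
merge be(23) and 26: 49
merge 38 and th(48): 86
merge 49 and 86: 135
ka's leaf is at depth 3, giving a 3-bit codeword.

3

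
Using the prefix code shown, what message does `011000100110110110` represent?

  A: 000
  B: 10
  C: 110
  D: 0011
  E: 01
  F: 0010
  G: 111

EBFEBCC

Read left to right; each codeword is recognised as soon as it completes (prefix code):
  01→E | 10→B | 0010→F | 01→E | 10→B | 110→C | 110→C
Decoded message: EBFEBCC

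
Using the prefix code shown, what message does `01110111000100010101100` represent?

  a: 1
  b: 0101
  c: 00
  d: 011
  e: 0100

Read left to right; each codeword is recognised as soon as it completes (prefix code):
  011→d | 1→a | 011→d | 1→a | 00→c | 0100→e | 0101→b | 011→d | 00→c
Decoded message: dadacebdc

dadacebdc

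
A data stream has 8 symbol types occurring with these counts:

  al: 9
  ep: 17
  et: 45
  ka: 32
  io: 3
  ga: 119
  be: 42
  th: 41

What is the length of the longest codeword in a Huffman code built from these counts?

6

Merge the two lowest-weight nodes at each step:
io(3) + al(9) → 12
12 + ep(17) → 29
29 + ka(32) → 61
th(41) + be(42) → 83
et(45) + 61 → 106
83 + 106 → 189
ga(119) + 189 → 308
The rarest symbols sit at the bottom; the longest codeword is 6 bits.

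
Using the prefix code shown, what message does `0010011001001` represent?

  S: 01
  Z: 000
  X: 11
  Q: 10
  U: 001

Read left to right; each codeword is recognised as soon as it completes (prefix code):
  001→U | 001→U | 10→Q | 01→S | 001→U
Decoded message: UUQSU

UUQSU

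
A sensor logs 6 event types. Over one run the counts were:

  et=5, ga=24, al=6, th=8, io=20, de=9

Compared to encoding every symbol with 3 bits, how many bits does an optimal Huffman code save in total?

44

Fixed-length: 3 bits × 72 symbols = 216 bits.
Huffman merges:
et(5) + al(6) → 11
th(8) + de(9) → 17
11 + 17 → 28
io(20) + ga(24) → 44
28 + 44 → 72
Huffman total = 11 + 17 + 28 + 44 + 72 = 172 bits.
Saving = 216 − 172 = 44 bits.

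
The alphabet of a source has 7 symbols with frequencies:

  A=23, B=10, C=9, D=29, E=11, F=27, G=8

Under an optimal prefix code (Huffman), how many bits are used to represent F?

2

Huffman merges, smallest pair first:
G(8) + C(9) → 17
B(10) + E(11) → 21
17 + 21 → 38
A(23) + F(27) → 50
D(29) + 38 → 67
50 + 67 → 117
F sits 2 levels below the root, so its codeword is 2 bits.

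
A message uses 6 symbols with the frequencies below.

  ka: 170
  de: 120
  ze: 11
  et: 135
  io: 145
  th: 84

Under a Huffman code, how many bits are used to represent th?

4

Build the tree from the bottom:
combine ze(11), th(84) → 95
combine 95, de(120) → 215
combine et(135), io(145) → 280
combine ka(170), 215 → 385
combine 280, 385 → 665
th's leaf is at depth 4, giving a 4-bit codeword.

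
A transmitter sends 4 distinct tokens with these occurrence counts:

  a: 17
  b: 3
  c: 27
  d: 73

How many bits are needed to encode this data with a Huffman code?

187

Greedily combine the two least-frequent nodes:
combine b(3), a(17) → 20
combine 20, c(27) → 47
combine 47, d(73) → 120
Total encoded bits = sum of merged weights = 20 + 47 + 120 = 187.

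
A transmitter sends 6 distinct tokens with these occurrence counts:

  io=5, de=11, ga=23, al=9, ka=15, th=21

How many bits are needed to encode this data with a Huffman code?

Greedily combine the two least-frequent nodes:
merge io(5) and al(9): 14
merge de(11) and 14: 25
merge ka(15) and th(21): 36
merge ga(23) and 25: 48
merge 36 and 48: 84
Total encoded bits = sum of merged weights = 14 + 25 + 36 + 48 + 84 = 207.

207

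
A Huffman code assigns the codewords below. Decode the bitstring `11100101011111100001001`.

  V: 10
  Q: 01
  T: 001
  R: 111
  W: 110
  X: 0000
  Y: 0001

Read left to right; each codeword is recognised as soon as it completes (prefix code):
  111→R | 001→T | 01→Q | 01→Q | 111→R | 110→W | 0001→Y | 001→T
Decoded message: RTQQRWYT

RTQQRWYT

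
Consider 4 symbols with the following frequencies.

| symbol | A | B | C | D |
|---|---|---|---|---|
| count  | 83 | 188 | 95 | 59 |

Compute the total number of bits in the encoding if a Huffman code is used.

Merge the two smallest weights repeatedly:
combine D(59), A(83) → 142
combine C(95), 142 → 237
combine B(188), 237 → 425
Each symbol's bit-cost is frequency × depth; summing gives 804 bits (equivalently 142 + 237 + 425).

804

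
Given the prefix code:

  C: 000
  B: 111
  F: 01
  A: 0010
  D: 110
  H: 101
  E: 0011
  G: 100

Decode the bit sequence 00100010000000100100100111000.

AACCGGGBC

Read left to right; each codeword is recognised as soon as it completes (prefix code):
  0010→A | 0010→A | 000→C | 000→C | 100→G | 100→G | 100→G | 111→B | 000→C
Decoded message: AACCGGGBC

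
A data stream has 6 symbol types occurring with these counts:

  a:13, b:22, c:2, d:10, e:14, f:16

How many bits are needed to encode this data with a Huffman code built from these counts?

Greedily combine the two least-frequent nodes:
c(2) + d(10) → 12
12 + a(13) → 25
e(14) + f(16) → 30
b(22) + 25 → 47
30 + 47 → 77
The encoded length is the sum of every internal node's weight: 12 + 25 + 30 + 47 + 77 = 191 bits.

191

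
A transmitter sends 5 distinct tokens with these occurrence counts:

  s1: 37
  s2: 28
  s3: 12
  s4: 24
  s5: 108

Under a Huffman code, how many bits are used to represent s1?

Huffman merges, smallest pair first:
combine s3(12), s4(24) → 36
combine s2(28), 36 → 64
combine s1(37), 64 → 101
combine 101, s5(108) → 209
The subtree containing s1 is merged 2 times, so code length = 2.

2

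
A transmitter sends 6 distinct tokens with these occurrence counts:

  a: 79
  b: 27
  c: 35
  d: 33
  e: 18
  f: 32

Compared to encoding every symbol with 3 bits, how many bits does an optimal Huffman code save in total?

114

Fixed-length: 3 bits × 224 symbols = 672 bits.
Huffman merges:
merge e(18) and b(27): 45
merge f(32) and d(33): 65
merge c(35) and 45: 80
merge 65 and a(79): 144
merge 80 and 144: 224
Huffman total = 45 + 65 + 80 + 144 + 224 = 558 bits.
Saving = 672 − 558 = 114 bits.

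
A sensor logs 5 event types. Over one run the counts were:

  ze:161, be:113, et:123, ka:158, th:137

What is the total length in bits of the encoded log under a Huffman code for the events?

Greedily combine the two least-frequent nodes:
be(113) + et(123) → 236
th(137) + ka(158) → 295
ze(161) + 236 → 397
295 + 397 → 692
Total encoded bits = sum of merged weights = 236 + 295 + 397 + 692 = 1620.

1620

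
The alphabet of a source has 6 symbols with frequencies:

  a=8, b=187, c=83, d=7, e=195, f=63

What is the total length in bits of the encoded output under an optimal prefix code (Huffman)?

Build the Huffman tree bottom-up:
merge d(7) and a(8): 15
merge 15 and f(63): 78
merge 78 and c(83): 161
merge 161 and b(187): 348
merge e(195) and 348: 543
Total encoded bits = sum of merged weights = 15 + 78 + 161 + 348 + 543 = 1145.

1145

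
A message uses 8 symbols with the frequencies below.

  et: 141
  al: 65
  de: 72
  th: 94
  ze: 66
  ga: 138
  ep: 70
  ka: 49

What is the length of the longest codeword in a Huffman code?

Merge the two lowest-weight nodes at each step:
merge ka(49) and al(65): 114
merge ze(66) and ep(70): 136
merge de(72) and th(94): 166
merge 114 and 136: 250
merge ga(138) and et(141): 279
merge 166 and 250: 416
merge 279 and 416: 695
Maximum depth reached is 4.

4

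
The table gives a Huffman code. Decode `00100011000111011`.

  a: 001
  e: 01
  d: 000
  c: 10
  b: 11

Read left to right; each codeword is recognised as soon as it completes (prefix code):
  001→a | 000→d | 11→b | 000→d | 11→b | 10→c | 11→b
Decoded message: adbdbcb

adbdbcb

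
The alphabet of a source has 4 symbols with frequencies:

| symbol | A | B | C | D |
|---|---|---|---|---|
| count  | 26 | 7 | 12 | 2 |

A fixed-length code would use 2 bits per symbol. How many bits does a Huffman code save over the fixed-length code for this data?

Fixed-length: 2 bits × 47 symbols = 94 bits.
Huffman merges:
combine D(2), B(7) → 9
combine 9, C(12) → 21
combine 21, A(26) → 47
Huffman total = 9 + 21 + 47 = 77 bits.
Saving = 94 − 77 = 17 bits.

17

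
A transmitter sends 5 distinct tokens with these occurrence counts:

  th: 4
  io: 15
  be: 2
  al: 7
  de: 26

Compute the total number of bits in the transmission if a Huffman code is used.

101

Build the Huffman tree bottom-up:
merge be(2) and th(4): 6
merge 6 and al(7): 13
merge 13 and io(15): 28
merge de(26) and 28: 54
Each symbol's bit-cost is frequency × depth; summing gives 101 bits (equivalently 6 + 13 + 28 + 54).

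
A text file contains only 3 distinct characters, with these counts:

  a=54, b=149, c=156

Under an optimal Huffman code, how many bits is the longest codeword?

Merge the two lowest-weight nodes at each step:
a(54) + b(149) → 203
c(156) + 203 → 359
The first pair merged (a, b) ends up deepest, at depth 2.

2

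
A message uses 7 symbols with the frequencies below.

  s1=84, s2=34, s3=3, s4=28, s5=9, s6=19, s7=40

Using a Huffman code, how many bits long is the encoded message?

Merge the two smallest weights repeatedly:
combine s3(3), s5(9) → 12
combine 12, s6(19) → 31
combine s4(28), 31 → 59
combine s2(34), s7(40) → 74
combine 59, 74 → 133
combine s1(84), 133 → 217
Total encoded bits = sum of merged weights = 12 + 31 + 59 + 74 + 133 + 217 = 526.

526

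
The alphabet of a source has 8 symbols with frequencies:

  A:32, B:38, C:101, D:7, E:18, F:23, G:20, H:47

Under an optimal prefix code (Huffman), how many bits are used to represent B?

Build the tree from the bottom:
D(7) + E(18) → 25
G(20) + F(23) → 43
25 + A(32) → 57
B(38) + 43 → 81
H(47) + 57 → 104
81 + C(101) → 182
104 + 182 → 286
The subtree containing B is merged 3 times, so code length = 3.

3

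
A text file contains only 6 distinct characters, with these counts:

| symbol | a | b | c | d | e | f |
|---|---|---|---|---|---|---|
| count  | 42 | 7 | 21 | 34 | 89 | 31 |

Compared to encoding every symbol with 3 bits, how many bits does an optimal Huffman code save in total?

150

Fixed-length: 3 bits × 224 symbols = 672 bits.
Huffman merges:
combine b(7), c(21) → 28
combine 28, f(31) → 59
combine d(34), a(42) → 76
combine 59, 76 → 135
combine e(89), 135 → 224
Huffman total = 28 + 59 + 76 + 135 + 224 = 522 bits.
Saving = 672 − 522 = 150 bits.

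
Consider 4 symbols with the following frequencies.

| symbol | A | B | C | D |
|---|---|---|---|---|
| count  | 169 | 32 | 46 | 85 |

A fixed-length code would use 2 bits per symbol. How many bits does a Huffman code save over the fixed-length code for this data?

91

Fixed-length: 2 bits × 332 symbols = 664 bits.
Huffman merges:
B(32) + C(46) → 78
78 + D(85) → 163
163 + A(169) → 332
Huffman total = 78 + 163 + 332 = 573 bits.
Saving = 664 − 573 = 91 bits.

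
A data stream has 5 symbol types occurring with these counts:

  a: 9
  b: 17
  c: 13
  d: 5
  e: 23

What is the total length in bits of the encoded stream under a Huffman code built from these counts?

Greedily combine the two least-frequent nodes:
merge d(5) and a(9): 14
merge c(13) and 14: 27
merge b(17) and e(23): 40
merge 27 and 40: 67
Each symbol's bit-cost is frequency × depth; summing gives 148 bits (equivalently 14 + 27 + 40 + 67).

148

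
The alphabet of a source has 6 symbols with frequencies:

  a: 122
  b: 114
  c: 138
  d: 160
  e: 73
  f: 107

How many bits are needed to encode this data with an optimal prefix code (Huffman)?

Greedily combine the two least-frequent nodes:
merge e(73) and f(107): 180
merge b(114) and a(122): 236
merge c(138) and d(160): 298
merge 180 and 236: 416
merge 298 and 416: 714
Each symbol's bit-cost is frequency × depth; summing gives 1844 bits (equivalently 180 + 236 + 298 + 416 + 714).

1844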